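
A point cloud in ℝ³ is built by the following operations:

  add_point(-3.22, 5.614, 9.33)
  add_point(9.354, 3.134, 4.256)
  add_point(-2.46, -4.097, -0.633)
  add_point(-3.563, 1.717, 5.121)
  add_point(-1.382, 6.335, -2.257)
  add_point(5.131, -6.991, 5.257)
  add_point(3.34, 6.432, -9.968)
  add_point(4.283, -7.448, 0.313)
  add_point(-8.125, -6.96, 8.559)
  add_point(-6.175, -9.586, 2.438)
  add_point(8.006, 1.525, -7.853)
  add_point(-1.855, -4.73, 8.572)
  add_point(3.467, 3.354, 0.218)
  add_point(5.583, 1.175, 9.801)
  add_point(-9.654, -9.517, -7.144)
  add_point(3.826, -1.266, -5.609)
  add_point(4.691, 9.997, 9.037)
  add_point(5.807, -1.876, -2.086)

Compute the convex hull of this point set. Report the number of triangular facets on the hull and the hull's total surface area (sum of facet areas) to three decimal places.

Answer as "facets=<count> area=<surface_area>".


Points on the hull: [0, 1, 4, 5, 6, 7, 8, 9, 10, 11, 13, 14, 16] (13 of 18).

Area of each hull facet:
  f1: (p10, p6, p14) → 72.7010
  f2: (p10, p16, p1) → 49.8125
  f3: (p10, p6, p16) → 67.2057
  f4: (p4, p6, p14) → 83.7943
  f5: (p4, p6, p16) → 52.8471
  f6: (p7, p10, p14) → 101.0423
  f7: (p13, p16, p1) → 29.7326
  f8: (p0, p4, p16) → 52.1232
  f9: (p0, p13, p16) → 36.9868
  f10: (p0, p13, p8) → 66.4334
  f11: (p0, p8, p14) → 104.8913
  f12: (p0, p4, p14) → 107.9008
  f13: (p9, p8, p14) → 24.1557
  f14: (p9, p7, p14) → 54.9053
  f15: (p5, p13, p1) → 32.4655
  f16: (p5, p10, p1) → 67.5109
  f17: (p5, p7, p10) → 27.3388
  f18: (p5, p9, p8) → 41.4118
  f19: (p5, p9, p7) → 27.4086
  f20: (p11, p13, p8) → 10.9851
  f21: (p11, p5, p8) → 18.5431
  f22: (p11, p5, p13) → 34.4938
Σ area = 1164.690

Euler characteristic 13−33+22 = 2 ✓

facets=22 area=1164.690


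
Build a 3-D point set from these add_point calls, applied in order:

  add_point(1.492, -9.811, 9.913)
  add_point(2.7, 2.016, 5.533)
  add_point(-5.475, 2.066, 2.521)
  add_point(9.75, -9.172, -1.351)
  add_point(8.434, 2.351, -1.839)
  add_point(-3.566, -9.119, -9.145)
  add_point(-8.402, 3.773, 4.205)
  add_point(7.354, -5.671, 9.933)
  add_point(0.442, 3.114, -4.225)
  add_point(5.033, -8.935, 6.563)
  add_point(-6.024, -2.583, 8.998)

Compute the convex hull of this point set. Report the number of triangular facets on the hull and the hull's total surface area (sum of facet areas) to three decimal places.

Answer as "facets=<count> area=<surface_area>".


Points on the hull: [0, 1, 3, 4, 5, 6, 7, 8, 9, 10] (10 of 11).

Facet areas (half cross-product norm):
  f1: (p0, p5, p3) → 107.2928
  f2: (p4, p5, p3) → 88.8790
  f3: (p10, p5, p6) → 78.2963
  f4: (p10, p0, p5) → 98.7395
  f5: (p8, p5, p6) → 84.0163
  f6: (p8, p4, p6) → 44.4240
  f7: (p8, p4, p5) → 55.0822
  f8: (p7, p4, p3) → 67.3416
  f9: (p7, p10, p0) → 36.8882
  f10: (p9, p0, p3) → 7.6449
  f11: (p9, p7, p3) → 22.6660
  f12: (p9, p7, p0) → 12.9613
  f13: (p1, p10, p6) → 41.5708
  f14: (p1, p7, p10) → 52.0542
  f15: (p1, p4, p6) → 45.6880
  f16: (p1, p7, p4) → 46.5671
Σ area = 890.112

Check V−E+F: 10 − 24 + 16 = 2.

facets=16 area=890.112


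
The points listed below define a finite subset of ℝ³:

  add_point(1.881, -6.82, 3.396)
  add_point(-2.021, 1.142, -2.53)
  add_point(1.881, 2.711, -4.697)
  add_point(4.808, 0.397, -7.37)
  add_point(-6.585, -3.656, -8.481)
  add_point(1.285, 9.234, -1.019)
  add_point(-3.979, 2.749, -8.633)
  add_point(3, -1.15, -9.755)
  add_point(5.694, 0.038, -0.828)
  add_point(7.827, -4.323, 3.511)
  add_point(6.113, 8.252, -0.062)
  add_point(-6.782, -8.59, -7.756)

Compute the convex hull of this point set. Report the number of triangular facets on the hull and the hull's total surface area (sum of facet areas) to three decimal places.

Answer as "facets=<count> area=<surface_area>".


facets=16 area=602.532

Hull vertices (10/12): indices [0, 1, 3, 4, 5, 6, 7, 9, 10, 11].

Area of each hull facet:
  f1: (p7, p9, p11) → 90.0684
  f2: (p6, p7, p5) → 45.5958
  f3: (p0, p9, p11) → 35.8935
  f4: (p10, p7, p5) → 33.9496
  f5: (p10, p0, p9) → 41.2297
  f6: (p10, p0, p5) → 40.2157
  f7: (p4, p6, p5) → 28.2147
  f8: (p4, p7, p11) → 23.7432
  f9: (p4, p6, p7) → 27.7207
  f10: (p3, p7, p9) → 16.7255
  f11: (p3, p10, p9) → 61.9388
  f12: (p3, p10, p7) → 8.7411
  f13: (p1, p0, p5) → 42.2425
  f14: (p1, p4, p5) → 23.8772
  f15: (p1, p0, p11) → 62.6018
  f16: (p1, p4, p11) → 19.7738
Σ area = 602.532

Euler characteristic 10−24+16 = 2 ✓


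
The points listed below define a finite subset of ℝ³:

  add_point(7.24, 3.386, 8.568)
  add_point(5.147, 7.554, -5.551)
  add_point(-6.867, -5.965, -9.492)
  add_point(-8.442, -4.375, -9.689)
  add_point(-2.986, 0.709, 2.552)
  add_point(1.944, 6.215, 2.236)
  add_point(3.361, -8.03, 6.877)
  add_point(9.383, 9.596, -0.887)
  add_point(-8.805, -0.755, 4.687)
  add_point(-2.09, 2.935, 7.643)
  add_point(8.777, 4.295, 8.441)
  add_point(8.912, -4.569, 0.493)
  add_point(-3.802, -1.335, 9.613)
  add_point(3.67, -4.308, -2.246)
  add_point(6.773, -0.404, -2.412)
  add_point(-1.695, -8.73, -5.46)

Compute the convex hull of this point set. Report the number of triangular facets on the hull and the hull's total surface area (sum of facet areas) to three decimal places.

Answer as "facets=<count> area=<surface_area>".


Extreme-point indices: [0, 1, 2, 3, 5, 6, 7, 8, 9, 10, 11, 12, 14, 15] — 14 of 16 on the boundary.

Facet areas (half cross-product norm):
  f1: (p6, p15, p8) → 86.1847
  f2: (p1, p3, p8) → 128.5627
  f3: (p2, p15, p8) → 51.6634
  f4: (p2, p3, p8) → 16.5662
  f5: (p2, p1, p3) → 20.7739
  f6: (p11, p6, p15) → 56.0417
  f7: (p11, p1, p7) → 45.5398
  f8: (p11, p10, p7) → 62.5074
  f9: (p11, p10, p6) → 53.4101
  f10: (p9, p10, p7) → 58.9151
  f11: (p14, p11, p15) → 33.5578
  f12: (p14, p11, p1) → 7.2441
  f13: (p14, p2, p15) → 40.3754
  f14: (p14, p2, p1) → 71.1572
  f15: (p5, p1, p7) → 26.4006
  f16: (p5, p9, p7) → 15.3583
  f17: (p5, p1, p8) → 45.8715
  f18: (p5, p9, p8) → 28.5321
  f19: (p12, p9, p10) → 24.9910
  f20: (p12, p6, p8) → 33.3694
  f21: (p12, p9, p8) → 17.5353
  f22: (p0, p10, p6) → 7.3323
  f23: (p0, p12, p6) → 55.9497
  f24: (p0, p12, p10) → 1.4052
Σ area = 989.245

Euler characteristic 14−36+24 = 2 ✓

facets=24 area=989.245


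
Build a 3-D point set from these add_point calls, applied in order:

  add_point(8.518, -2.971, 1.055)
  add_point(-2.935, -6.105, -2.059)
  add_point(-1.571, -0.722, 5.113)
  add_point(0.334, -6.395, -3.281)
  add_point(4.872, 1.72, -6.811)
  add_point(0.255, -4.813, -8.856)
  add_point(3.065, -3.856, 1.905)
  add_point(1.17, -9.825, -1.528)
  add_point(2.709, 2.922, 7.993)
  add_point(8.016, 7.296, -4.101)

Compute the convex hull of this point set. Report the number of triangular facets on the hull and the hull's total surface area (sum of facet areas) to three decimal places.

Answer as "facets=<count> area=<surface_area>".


8 of the 10 inputs are extreme points: [0, 1, 2, 4, 5, 7, 8, 9].

Per-facet area ½‖(b−a)×(c−a)‖:
  f1: (p8, p9, p0) → 60.5325
  f2: (p7, p5, p1) → 21.0703
  f3: (p7, p5, p0) → 46.0944
  f4: (p7, p8, p0) → 55.4701
  f5: (p4, p9, p0) → 34.1013
  f6: (p4, p5, p0) → 40.6816
  f7: (p4, p5, p9) → 5.0940
  f8: (p2, p7, p1) → 24.6751
  f9: (p2, p7, p8) → 30.4920
  f10: (p2, p8, p9) → 43.8943
  f11: (p2, p5, p1) → 29.0418
  f12: (p2, p5, p9) → 98.7699
Σ area = 489.917

Euler: V−E+F = 8−18+12 = 2.

facets=12 area=489.917


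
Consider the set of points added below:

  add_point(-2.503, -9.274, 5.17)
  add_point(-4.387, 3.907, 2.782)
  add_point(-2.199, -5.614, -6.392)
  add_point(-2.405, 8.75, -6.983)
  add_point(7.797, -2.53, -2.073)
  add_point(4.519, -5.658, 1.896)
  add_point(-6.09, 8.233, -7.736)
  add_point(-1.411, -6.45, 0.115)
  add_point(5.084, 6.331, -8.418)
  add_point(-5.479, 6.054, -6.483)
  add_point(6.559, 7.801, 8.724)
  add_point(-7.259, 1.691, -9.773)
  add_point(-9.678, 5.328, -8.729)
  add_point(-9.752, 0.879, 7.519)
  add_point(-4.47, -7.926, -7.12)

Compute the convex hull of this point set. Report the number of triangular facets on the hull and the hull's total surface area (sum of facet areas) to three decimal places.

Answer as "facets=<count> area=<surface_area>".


facets=18 area=1083.612

11 of the 15 inputs are extreme points: [0, 3, 4, 5, 6, 8, 10, 11, 12, 13, 14].

Facet areas (half cross-product norm):
  f1: (p0, p10, p13) → 110.4448
  f2: (p0, p14, p13) → 79.4609
  f3: (p8, p10, p4) → 83.1618
  f4: (p8, p3, p10) → 68.5381
  f5: (p8, p14, p4) → 79.9387
  f6: (p12, p14, p13) → 113.0355
  f7: (p5, p10, p4) → 44.5664
  f8: (p5, p0, p10) → 61.8531
  f9: (p5, p14, p4) → 38.9458
  f10: (p5, p0, p14) → 51.1806
  f11: (p6, p8, p3) → 8.4268
  f12: (p6, p12, p8) → 20.7769
  f13: (p6, p12, p13) → 39.7481
  f14: (p6, p10, p13) → 146.7813
  f15: (p6, p3, p10) → 26.2607
  f16: (p11, p8, p14) → 68.5771
  f17: (p11, p12, p14) → 12.7164
  f18: (p11, p12, p8) → 29.1986
Σ area = 1083.612

Euler characteristic 11−27+18 = 2 ✓


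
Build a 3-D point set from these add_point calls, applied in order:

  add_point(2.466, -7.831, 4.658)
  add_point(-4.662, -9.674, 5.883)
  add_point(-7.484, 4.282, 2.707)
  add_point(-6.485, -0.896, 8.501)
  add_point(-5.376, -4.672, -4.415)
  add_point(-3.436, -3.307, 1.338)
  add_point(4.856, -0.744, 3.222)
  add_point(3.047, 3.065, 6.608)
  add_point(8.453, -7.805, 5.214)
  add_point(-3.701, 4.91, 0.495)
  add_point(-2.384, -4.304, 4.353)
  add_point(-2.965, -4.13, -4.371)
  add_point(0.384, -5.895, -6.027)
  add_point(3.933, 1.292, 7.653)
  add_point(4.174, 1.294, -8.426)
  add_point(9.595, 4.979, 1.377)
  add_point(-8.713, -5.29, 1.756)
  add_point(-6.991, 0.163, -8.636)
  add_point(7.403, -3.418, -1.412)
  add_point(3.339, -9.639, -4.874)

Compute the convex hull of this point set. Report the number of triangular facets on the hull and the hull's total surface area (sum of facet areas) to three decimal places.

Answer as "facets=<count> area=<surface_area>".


facets=24 area=952.529

Hull vertices (14/20): indices [1, 2, 3, 4, 7, 8, 9, 13, 14, 15, 16, 17, 18, 19].

Area of each hull facet:
  f1: (p3, p1, p16) → 29.0014
  f2: (p2, p3, p16) → 31.3768
  f3: (p17, p2, p16) → 53.0486
  f4: (p8, p19, p1) → 68.9832
  f5: (p8, p3, p1) → 61.7698
  f6: (p8, p13, p3) → 53.8286
  f7: (p8, p13, p15) → 48.0278
  f8: (p7, p2, p3) → 39.6165
  f9: (p7, p13, p3) → 11.7539
  f10: (p7, p2, p15) → 42.7015
  f11: (p7, p13, p15) → 9.5089
  f12: (p9, p2, p15) → 16.8695
  f13: (p9, p17, p2) → 23.7962
  f14: (p4, p17, p16) → 20.0834
  f15: (p4, p17, p19) → 27.8823
  f16: (p4, p1, p16) → 24.4801
  f17: (p4, p19, p1) → 56.0661
  f18: (p18, p8, p15) → 35.6409
  f19: (p18, p8, p19) → 32.8553
  f20: (p14, p9, p15) → 67.3347
  f21: (p14, p9, p17) → 56.4987
  f22: (p14, p18, p15) → 40.7187
  f23: (p14, p17, p19) → 63.8303
  f24: (p14, p18, p19) → 36.8558
Σ area = 952.529

Check V−E+F: 14 − 36 + 24 = 2.


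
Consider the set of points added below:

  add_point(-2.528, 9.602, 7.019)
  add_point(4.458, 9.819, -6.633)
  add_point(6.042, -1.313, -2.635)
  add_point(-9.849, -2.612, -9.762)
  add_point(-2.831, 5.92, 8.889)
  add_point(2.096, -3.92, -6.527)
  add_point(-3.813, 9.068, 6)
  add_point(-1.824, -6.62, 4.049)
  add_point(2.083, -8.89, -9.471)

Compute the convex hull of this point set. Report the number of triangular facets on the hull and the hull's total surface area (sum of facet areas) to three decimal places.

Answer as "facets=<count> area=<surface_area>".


Points on the hull: [0, 1, 2, 3, 4, 6, 7, 8] (8 of 9).

Facet areas (half cross-product norm):
  f1: (p7, p4, p3) → 110.9097
  f2: (p7, p4, p2) → 77.1133
  f3: (p8, p1, p3) → 120.7839
  f4: (p8, p1, p2) → 60.1837
  f5: (p8, p7, p3) → 91.8095
  f6: (p8, p7, p2) → 62.2141
  f7: (p6, p1, p3) → 138.3606
  f8: (p6, p4, p3) → 44.3892
  f9: (p0, p6, p1) → 13.0051
  f10: (p0, p6, p4) → 3.5638
  f11: (p0, p1, p2) → 88.5866
  f12: (p0, p4, p2) → 33.6087
Σ area = 844.528

Check V−E+F: 8 − 18 + 12 = 2.

facets=12 area=844.528


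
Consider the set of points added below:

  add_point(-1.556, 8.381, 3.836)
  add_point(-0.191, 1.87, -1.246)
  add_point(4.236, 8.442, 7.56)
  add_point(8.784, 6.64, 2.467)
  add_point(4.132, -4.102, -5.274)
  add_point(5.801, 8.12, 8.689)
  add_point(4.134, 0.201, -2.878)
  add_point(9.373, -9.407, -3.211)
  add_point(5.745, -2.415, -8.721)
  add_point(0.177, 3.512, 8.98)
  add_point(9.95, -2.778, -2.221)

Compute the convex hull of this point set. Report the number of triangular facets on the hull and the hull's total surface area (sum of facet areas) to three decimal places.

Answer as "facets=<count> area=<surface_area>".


Hull vertices (10/11): indices [0, 1, 2, 3, 4, 5, 7, 8, 9, 10].

Area of each hull facet:
  f1: (p8, p7, p10) → 25.8680
  f2: (p5, p7, p10) → 35.4840
  f3: (p1, p8, p0) → 23.4395
  f4: (p9, p5, p7) → 72.7419
  f5: (p9, p1, p0) → 30.2638
  f6: (p2, p9, p0) → 20.5323
  f7: (p2, p9, p5) → 6.2010
  f8: (p3, p8, p10) → 39.4926
  f9: (p3, p5, p10) → 29.1950
  f10: (p3, p2, p5) → 6.8390
  f11: (p3, p8, p0) → 77.7784
  f12: (p3, p2, p0) → 24.0417
  f13: (p4, p8, p7) → 15.6493
  f14: (p4, p1, p8) → 16.6344
  f15: (p4, p9, p7) → 62.3797
  f16: (p4, p9, p1) → 35.8446
Σ area = 522.385

Check V−E+F: 10 − 24 + 16 = 2.

facets=16 area=522.385


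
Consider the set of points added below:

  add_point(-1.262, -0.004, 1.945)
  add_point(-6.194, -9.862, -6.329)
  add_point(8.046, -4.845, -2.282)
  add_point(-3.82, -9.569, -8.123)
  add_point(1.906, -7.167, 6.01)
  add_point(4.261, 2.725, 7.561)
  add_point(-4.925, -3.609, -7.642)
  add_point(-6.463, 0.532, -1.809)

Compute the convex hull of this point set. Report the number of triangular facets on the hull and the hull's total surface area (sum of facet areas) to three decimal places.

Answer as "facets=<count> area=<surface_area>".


facets=10 area=501.304

Extreme-point indices: [1, 2, 3, 4, 5, 6, 7] — 7 of 8 on the boundary.

Facet areas (half cross-product norm):
  f1: (p6, p1, p7) → 22.3980
  f2: (p6, p5, p7) → 47.1248
  f3: (p6, p5, p2) → 91.4039
  f4: (p4, p1, p7) → 74.6284
  f5: (p4, p5, p7) → 67.4276
  f6: (p4, p5, p2) → 52.9867
  f7: (p3, p6, p2) → 41.7548
  f8: (p3, p6, p1) → 9.0488
  f9: (p3, p4, p2) → 72.1246
  f10: (p3, p4, p1) → 22.4063
Σ area = 501.304

Euler: V−E+F = 7−15+10 = 2.


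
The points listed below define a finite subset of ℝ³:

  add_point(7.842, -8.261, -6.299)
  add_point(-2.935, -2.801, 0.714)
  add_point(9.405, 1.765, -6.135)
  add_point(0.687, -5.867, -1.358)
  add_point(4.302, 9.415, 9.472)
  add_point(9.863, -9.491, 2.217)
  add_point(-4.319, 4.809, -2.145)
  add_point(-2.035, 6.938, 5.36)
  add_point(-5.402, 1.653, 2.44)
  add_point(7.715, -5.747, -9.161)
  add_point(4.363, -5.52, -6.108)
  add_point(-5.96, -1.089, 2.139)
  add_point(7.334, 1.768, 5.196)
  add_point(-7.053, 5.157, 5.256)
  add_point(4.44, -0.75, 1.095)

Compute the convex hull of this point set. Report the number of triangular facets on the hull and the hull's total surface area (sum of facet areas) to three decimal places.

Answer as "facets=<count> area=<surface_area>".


12 of the 15 inputs are extreme points: [0, 2, 3, 4, 5, 6, 7, 9, 10, 11, 12, 13].

Facet areas (half cross-product norm):
  f1: (p4, p5, p13) → 132.6611
  f2: (p11, p5, p13) → 52.8893
  f3: (p11, p6, p13) → 24.0663
  f4: (p12, p4, p5) → 14.7092
  f5: (p7, p4, p13) → 10.6093
  f6: (p7, p6, p13) → 20.1060
  f7: (p7, p6, p4) → 20.0926
  f8: (p2, p6, p4) → 107.0754
  f9: (p2, p6, p9) → 60.1600
  f10: (p2, p12, p4) → 45.8433
  f11: (p2, p9, p5) → 50.0925
  f12: (p2, p12, p5) → 65.8071
  f13: (p3, p11, p5) → 33.1472
  f14: (p0, p9, p5) → 9.5705
  f15: (p0, p3, p5) → 37.8992
  f16: (p10, p3, p11) → 18.1442
  f17: (p10, p6, p9) → 23.3424
  f18: (p10, p11, p6) → 50.3986
  f19: (p10, p0, p9) → 7.7372
  f20: (p10, p0, p3) → 11.7146
Σ area = 796.066

Check V−E+F: 12 − 30 + 20 = 2.

facets=20 area=796.066


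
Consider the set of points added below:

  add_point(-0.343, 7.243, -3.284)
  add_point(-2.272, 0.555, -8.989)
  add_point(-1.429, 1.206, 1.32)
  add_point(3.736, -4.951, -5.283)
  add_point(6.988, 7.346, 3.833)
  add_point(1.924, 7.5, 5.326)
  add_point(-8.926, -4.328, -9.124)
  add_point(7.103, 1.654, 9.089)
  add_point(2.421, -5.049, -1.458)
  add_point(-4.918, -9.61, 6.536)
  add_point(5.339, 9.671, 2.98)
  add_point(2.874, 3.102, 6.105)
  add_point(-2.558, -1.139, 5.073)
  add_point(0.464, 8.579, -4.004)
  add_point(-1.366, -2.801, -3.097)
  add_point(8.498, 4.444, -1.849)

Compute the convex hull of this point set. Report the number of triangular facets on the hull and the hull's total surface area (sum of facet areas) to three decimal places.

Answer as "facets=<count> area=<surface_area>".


facets=20 area=845.558

12 of the 16 inputs are extreme points: [0, 1, 3, 4, 5, 6, 7, 9, 10, 12, 13, 15].

Per-facet area ½‖(b−a)×(c−a)‖:
  f1: (p3, p9, p6) → 97.0898
  f2: (p3, p7, p15) → 62.9605
  f3: (p3, p7, p9) → 111.4715
  f4: (p13, p10, p15) → 31.1936
  f5: (p4, p10, p15) → 9.5035
  f6: (p4, p7, p15) → 24.5321
  f7: (p4, p7, p10) → 7.2599
  f8: (p1, p3, p15) → 49.3173
  f9: (p1, p13, p15) → 45.6770
  f10: (p1, p3, p6) → 36.3189
  f11: (p1, p13, p6) → 28.3699
  f12: (p0, p13, p6) → 9.7912
  f13: (p5, p7, p10) → 20.1848
  f14: (p5, p13, p10) → 20.0394
  f15: (p5, p0, p13) → 7.3857
  f16: (p5, p7, p9) → 72.1980
  f17: (p5, p0, p6) → 58.9184
  f18: (p12, p9, p6) → 69.9916
  f19: (p12, p5, p6) → 71.3264
  f20: (p12, p5, p9) → 12.0282
Σ area = 845.558

Euler: V−E+F = 12−30+20 = 2.


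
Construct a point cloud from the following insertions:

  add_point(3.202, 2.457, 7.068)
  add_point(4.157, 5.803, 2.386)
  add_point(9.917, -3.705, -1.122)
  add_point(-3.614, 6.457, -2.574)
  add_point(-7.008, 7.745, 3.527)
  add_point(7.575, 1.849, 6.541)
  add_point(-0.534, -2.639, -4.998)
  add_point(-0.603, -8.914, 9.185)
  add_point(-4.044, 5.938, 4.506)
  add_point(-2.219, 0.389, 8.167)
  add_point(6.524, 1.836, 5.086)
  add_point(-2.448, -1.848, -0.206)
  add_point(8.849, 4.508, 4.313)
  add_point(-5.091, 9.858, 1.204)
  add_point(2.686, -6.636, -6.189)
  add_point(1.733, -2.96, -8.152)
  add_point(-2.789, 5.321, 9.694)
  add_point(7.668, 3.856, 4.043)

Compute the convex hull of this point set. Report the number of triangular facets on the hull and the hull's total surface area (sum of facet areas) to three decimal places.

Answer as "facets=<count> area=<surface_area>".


13 of the 18 inputs are extreme points: [1, 2, 3, 4, 5, 6, 7, 11, 12, 13, 14, 15, 16].

Per-facet area ½‖(b−a)×(c−a)‖:
  f1: (p12, p15, p2) → 52.2778
  f2: (p11, p7, p4) → 63.7302
  f3: (p16, p7, p4) → 52.8382
  f4: (p5, p7, p2) → 66.3667
  f5: (p5, p12, p2) → 17.8200
  f6: (p5, p16, p7) → 73.2210
  f7: (p5, p16, p12) → 20.2883
  f8: (p13, p16, p4) → 13.2874
  f9: (p13, p16, p12) → 63.1241
  f10: (p14, p7, p2) → 69.9864
  f11: (p14, p15, p2) → 19.6529
  f12: (p3, p12, p15) → 84.3803
  f13: (p3, p13, p4) → 9.4836
  f14: (p6, p14, p15) → 8.2077
  f15: (p6, p11, p4) → 23.8978
  f16: (p6, p11, p7) → 25.3445
  f17: (p6, p14, p7) → 40.6650
  f18: (p6, p3, p4) → 29.9097
  f19: (p6, p3, p15) → 17.1917
  f20: (p1, p13, p12) → 7.7436
  f21: (p1, p3, p12) → 6.0090
  f22: (p1, p3, p13) → 24.3319
Σ area = 789.758

Check V−E+F: 13 − 33 + 22 = 2.

facets=22 area=789.758


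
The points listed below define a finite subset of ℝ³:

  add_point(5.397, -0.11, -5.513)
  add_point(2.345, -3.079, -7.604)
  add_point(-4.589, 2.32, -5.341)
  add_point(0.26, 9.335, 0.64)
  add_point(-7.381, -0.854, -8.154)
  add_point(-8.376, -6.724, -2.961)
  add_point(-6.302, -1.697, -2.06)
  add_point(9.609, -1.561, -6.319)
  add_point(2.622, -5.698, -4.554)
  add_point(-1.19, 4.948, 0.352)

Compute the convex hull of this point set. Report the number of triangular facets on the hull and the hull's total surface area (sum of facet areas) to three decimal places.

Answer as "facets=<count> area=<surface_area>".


Hull vertices (8/10): indices [1, 3, 4, 5, 6, 7, 8, 9].

Area of each hull facet:
  f1: (p4, p3, p7) → 112.7141
  f2: (p1, p4, p5) → 39.3478
  f3: (p1, p4, p7) → 16.1430
  f4: (p8, p1, p5) → 22.3729
  f5: (p8, p1, p7) → 15.1430
  f6: (p6, p4, p5) → 17.1256
  f7: (p6, p4, p3) → 40.3409
  f8: (p9, p3, p7) → 32.1770
  f9: (p9, p8, p7) → 51.0256
  f10: (p9, p8, p5) → 65.9858
  f11: (p9, p6, p5) → 6.7050
  f12: (p9, p6, p3) → 7.7917
Σ area = 426.872

Euler: V−E+F = 8−18+12 = 2.

facets=12 area=426.872


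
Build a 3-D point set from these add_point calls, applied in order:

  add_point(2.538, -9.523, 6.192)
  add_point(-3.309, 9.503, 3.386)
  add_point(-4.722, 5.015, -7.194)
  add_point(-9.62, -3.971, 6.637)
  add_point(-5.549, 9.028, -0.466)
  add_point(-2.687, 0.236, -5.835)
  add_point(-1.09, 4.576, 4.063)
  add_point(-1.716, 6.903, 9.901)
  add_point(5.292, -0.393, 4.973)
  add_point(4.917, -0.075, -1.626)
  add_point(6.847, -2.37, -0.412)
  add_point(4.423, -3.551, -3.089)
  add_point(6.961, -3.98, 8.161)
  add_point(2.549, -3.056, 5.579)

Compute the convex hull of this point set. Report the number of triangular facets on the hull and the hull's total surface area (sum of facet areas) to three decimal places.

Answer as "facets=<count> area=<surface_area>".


facets=20 area=768.264

Hull vertices (12/14): indices [0, 1, 2, 3, 4, 5, 7, 8, 9, 10, 11, 12].

Facet areas (half cross-product norm):
  f1: (p0, p12, p3) → 47.9514
  f2: (p7, p12, p3) → 92.9789
  f3: (p4, p2, p3) → 60.5056
  f4: (p4, p2, p1) → 11.9549
  f5: (p4, p7, p3) → 75.1001
  f6: (p4, p7, p1) → 8.4661
  f7: (p8, p7, p12) → 26.3537
  f8: (p8, p7, p1) → 40.4606
  f9: (p5, p2, p3) → 38.2536
  f10: (p5, p11, p2) → 13.8785
  f11: (p5, p0, p3) → 93.7549
  f12: (p5, p11, p0) → 44.3732
  f13: (p9, p2, p1) → 66.3676
  f14: (p9, p11, p2) → 23.1547
  f15: (p9, p8, p1) → 42.8781
  f16: (p10, p0, p12) → 31.8215
  f17: (p10, p11, p0) → 20.2168
  f18: (p10, p9, p11) → 5.5648
  f19: (p10, p8, p12) → 14.6285
  f20: (p10, p9, p8) → 9.6007
Σ area = 768.264

Check V−E+F: 12 − 30 + 20 = 2.


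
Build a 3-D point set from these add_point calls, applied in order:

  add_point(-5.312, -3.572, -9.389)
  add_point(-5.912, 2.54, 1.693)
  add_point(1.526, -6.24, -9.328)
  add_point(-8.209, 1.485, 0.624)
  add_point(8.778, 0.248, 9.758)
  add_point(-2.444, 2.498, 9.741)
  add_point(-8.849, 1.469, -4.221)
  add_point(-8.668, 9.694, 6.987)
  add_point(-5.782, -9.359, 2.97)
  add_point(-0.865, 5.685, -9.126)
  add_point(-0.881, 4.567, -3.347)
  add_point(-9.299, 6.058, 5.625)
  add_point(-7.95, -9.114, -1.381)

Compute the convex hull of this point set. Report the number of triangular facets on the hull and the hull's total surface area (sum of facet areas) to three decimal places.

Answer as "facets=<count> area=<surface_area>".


facets=16 area=993.956

Extreme-point indices: [0, 2, 4, 5, 6, 7, 8, 9, 11, 12] — 10 of 13 on the boundary.

Triangle areas on the boundary:
  f1: (p5, p8, p11) → 61.3650
  f2: (p5, p8, p4) → 80.2545
  f3: (p12, p8, p11) → 39.0228
  f4: (p6, p9, p0) → 38.0064
  f5: (p6, p12, p11) → 58.8358
  f6: (p6, p12, p0) → 38.9248
  f7: (p2, p9, p4) → 126.3211
  f8: (p2, p9, p0) → 37.5951
  f9: (p2, p8, p4) → 134.4549
  f10: (p2, p12, p8) → 30.0087
  f11: (p2, p12, p0) → 37.0048
  f12: (p7, p5, p11) → 17.1486
  f13: (p7, p5, p4) → 36.8816
  f14: (p7, p9, p4) → 171.9958
  f15: (p7, p6, p11) → 15.3323
  f16: (p7, p6, p9) → 70.8044
Σ area = 993.956

Euler: V−E+F = 10−24+16 = 2.


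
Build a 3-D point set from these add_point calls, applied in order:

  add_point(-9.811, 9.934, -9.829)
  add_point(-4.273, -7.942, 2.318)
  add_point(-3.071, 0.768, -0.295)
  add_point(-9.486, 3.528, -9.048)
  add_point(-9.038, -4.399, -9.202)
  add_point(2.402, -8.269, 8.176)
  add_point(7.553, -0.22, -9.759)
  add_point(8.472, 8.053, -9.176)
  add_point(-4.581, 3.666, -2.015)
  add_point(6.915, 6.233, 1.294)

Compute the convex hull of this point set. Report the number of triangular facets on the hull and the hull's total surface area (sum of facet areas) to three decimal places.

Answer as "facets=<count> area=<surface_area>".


facets=14 area=978.084

Points on the hull: [0, 1, 3, 4, 5, 6, 7, 8, 9] (9 of 10).

Per-facet area ½‖(b−a)×(c−a)‖:
  f1: (p9, p7, p0) → 98.3441
  f2: (p6, p7, p0) → 76.7260
  f3: (p6, p4, p0) → 120.6660
  f4: (p6, p9, p7) → 44.5089
  f5: (p6, p9, p5) → 106.5883
  f6: (p6, p1, p5) → 82.5261
  f7: (p6, p4, p1) → 107.0935
  f8: (p3, p1, p0) → 35.2044
  f9: (p3, p4, p0) → 3.5973
  f10: (p3, p4, p1) → 49.4551
  f11: (p8, p9, p0) → 59.6479
  f12: (p8, p9, p5) → 96.4636
  f13: (p8, p1, p0) → 44.4503
  f14: (p8, p1, p5) → 52.8128
Σ area = 978.084

Check V−E+F: 9 − 21 + 14 = 2.


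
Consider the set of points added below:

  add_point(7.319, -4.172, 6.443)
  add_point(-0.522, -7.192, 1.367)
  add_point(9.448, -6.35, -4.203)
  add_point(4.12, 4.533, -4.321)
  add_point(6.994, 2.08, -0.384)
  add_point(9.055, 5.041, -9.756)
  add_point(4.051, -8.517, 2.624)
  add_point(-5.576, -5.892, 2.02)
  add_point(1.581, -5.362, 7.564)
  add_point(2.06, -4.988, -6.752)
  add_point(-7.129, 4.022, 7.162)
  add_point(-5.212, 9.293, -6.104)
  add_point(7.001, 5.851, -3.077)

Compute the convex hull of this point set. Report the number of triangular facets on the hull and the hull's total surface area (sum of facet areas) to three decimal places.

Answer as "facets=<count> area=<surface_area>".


facets=18 area=903.760

Hull vertices (11/13): indices [0, 1, 2, 5, 6, 7, 8, 9, 10, 11, 12].

Facet areas (half cross-product norm):
  f1: (p7, p11, p10) → 80.6473
  f2: (p0, p5, p2) → 68.1712
  f3: (p9, p7, p11) → 90.3764
  f4: (p9, p5, p2) → 47.5802
  f5: (p9, p11, p5) → 90.2898
  f6: (p12, p0, p10) → 107.7794
  f7: (p12, p0, p5) → 40.1764
  f8: (p12, p11, p10) → 92.3084
  f9: (p12, p11, p5) → 45.7219
  f10: (p8, p7, p10) → 49.8573
  f11: (p8, p0, p10) → 33.0510
  f12: (p1, p9, p7) → 21.8071
  f13: (p6, p0, p2) → 29.7891
  f14: (p6, p8, p0) → 17.2164
  f15: (p6, p9, p2) → 34.2087
  f16: (p6, p1, p9) → 21.6569
  f17: (p6, p8, p7) → 28.2743
  f18: (p6, p1, p7) → 4.8484
Σ area = 903.760

Euler characteristic 11−27+18 = 2 ✓


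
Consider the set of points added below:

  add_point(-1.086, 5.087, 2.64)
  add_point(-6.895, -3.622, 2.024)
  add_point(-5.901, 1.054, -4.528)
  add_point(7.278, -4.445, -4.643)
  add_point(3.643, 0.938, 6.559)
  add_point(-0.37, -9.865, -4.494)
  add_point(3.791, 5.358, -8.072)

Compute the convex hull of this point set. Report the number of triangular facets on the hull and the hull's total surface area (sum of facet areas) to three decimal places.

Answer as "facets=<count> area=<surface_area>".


Points on the hull: [0, 1, 2, 3, 4, 5, 6] (7 of 7).

Triangle areas on the boundary:
  f1: (p4, p6, p3) → 69.6291
  f2: (p5, p6, p3) → 49.5496
  f3: (p5, p4, p1) → 68.5363
  f4: (p5, p4, p3) → 60.6979
  f5: (p0, p4, p1) → 38.7373
  f6: (p0, p4, p6) → 42.4641
  f7: (p2, p5, p1) → 44.0433
  f8: (p2, p5, p6) → 68.3520
  f9: (p2, p0, p1) → 36.8479
  f10: (p2, p0, p6) → 49.6584
Σ area = 528.516

Euler: V−E+F = 7−15+10 = 2.

facets=10 area=528.516


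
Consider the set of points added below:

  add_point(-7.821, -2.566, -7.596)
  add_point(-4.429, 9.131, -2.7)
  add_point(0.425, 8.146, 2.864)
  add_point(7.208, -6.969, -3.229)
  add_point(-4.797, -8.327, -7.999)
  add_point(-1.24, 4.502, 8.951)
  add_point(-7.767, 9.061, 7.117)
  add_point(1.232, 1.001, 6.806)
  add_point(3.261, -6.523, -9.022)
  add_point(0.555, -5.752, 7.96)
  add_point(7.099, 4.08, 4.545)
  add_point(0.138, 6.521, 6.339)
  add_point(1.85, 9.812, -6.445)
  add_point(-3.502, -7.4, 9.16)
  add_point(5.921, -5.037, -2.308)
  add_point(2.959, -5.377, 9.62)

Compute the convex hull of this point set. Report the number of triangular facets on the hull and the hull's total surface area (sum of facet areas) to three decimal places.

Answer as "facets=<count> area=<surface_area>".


facets=22 area=1100.847

13 of the 16 inputs are extreme points: [0, 1, 2, 3, 4, 5, 6, 8, 10, 11, 12, 13, 15].

Area of each hull facet:
  f1: (p8, p12, p0) → 88.9604
  f2: (p8, p12, p3) → 58.2798
  f3: (p10, p12, p3) → 90.2886
  f4: (p10, p15, p3) → 70.6797
  f5: (p1, p12, p0) → 47.8797
  f6: (p1, p6, p0) → 65.6410
  f7: (p1, p6, p12) → 24.7960
  f8: (p4, p8, p3) → 26.3959
  f9: (p4, p8, p0) → 26.1492
  f10: (p2, p6, p12) → 36.7249
  f11: (p2, p10, p12) → 37.6757
  f12: (p5, p10, p15) → 47.4260
  f13: (p13, p15, p3) → 45.3180
  f14: (p13, p4, p3) → 100.4626
  f15: (p13, p5, p15) → 36.3011
  f16: (p13, p5, p6) → 45.3035
  f17: (p13, p6, p0) → 138.9230
  f18: (p13, p4, p0) → 56.0143
  f19: (p11, p5, p6) → 14.3983
  f20: (p11, p5, p10) → 12.7490
  f21: (p11, p2, p6) → 16.0349
  f22: (p11, p2, p10) → 14.4455
Σ area = 1100.847

Euler: V−E+F = 13−33+22 = 2.


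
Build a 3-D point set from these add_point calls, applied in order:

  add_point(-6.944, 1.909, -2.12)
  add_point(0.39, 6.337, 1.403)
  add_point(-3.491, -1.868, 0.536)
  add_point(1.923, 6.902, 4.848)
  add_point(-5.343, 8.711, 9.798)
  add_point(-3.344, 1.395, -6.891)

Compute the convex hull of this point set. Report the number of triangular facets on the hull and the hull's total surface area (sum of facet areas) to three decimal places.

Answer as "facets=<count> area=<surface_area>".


facets=8 area=251.755

Points on the hull: [0, 1, 2, 3, 4, 5] (6 of 6).

Area of each hull facet:
  f1: (p2, p4, p0) → 39.4115
  f2: (p2, p4, p3) → 50.1298
  f3: (p5, p4, p0) → 31.1781
  f4: (p5, p2, p0) → 17.2730
  f5: (p5, p2, p3) → 45.3040
  f6: (p1, p4, p3) → 16.7568
  f7: (p1, p5, p3) → 6.7483
  f8: (p1, p5, p4) → 44.9539
Σ area = 251.755

Check V−E+F: 6 − 12 + 8 = 2.


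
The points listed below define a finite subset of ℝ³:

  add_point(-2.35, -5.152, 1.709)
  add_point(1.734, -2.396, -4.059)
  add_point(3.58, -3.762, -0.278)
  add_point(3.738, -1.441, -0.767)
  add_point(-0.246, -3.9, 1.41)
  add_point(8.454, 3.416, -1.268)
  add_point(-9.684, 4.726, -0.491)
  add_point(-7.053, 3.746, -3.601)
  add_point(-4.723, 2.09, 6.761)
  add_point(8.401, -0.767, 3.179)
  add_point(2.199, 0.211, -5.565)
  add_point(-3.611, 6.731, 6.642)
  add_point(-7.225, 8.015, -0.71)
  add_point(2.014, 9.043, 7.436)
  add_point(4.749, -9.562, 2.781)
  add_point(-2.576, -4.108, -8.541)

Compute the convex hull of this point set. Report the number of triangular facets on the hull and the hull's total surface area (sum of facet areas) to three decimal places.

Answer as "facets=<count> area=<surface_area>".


facets=20 area=742.472

Extreme-point indices: [0, 5, 6, 7, 8, 9, 10, 11, 12, 13, 14, 15] — 12 of 16 on the boundary.

Facet areas (half cross-product norm):
  f1: (p15, p14, p5) → 92.2000
  f2: (p7, p15, p6) → 12.7411
  f3: (p0, p15, p6) → 62.0436
  f4: (p0, p15, p14) → 42.5558
  f5: (p9, p14, p5) → 23.1650
  f6: (p9, p13, p5) → 36.4339
  f7: (p9, p13, p14) → 49.7891
  f8: (p10, p15, p5) → 7.4524
  f9: (p10, p7, p15) → 33.9018
  f10: (p12, p13, p5) → 74.9199
  f11: (p12, p10, p5) → 53.8248
  f12: (p12, p10, p7) → 23.5222
  f13: (p12, p7, p6) → 8.3884
  f14: (p8, p13, p14) → 74.7235
  f15: (p8, p0, p14) → 31.8368
  f16: (p8, p0, p6) → 41.8382
  f17: (p11, p12, p13) → 22.6298
  f18: (p11, p8, p13) → 11.9580
  f19: (p11, p12, p6) → 16.9822
  f20: (p11, p8, p6) → 21.5657
Σ area = 742.472

Euler characteristic 12−30+20 = 2 ✓


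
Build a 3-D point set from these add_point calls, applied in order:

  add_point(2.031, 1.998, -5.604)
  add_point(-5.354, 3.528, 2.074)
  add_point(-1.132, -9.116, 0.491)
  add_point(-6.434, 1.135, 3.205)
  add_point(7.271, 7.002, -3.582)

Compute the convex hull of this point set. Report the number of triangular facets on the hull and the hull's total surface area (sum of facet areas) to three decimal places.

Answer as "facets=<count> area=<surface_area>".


facets=6 area=269.282

Extreme-point indices: [0, 1, 2, 3, 4] — 5 of 5 on the boundary.

Area of each hull facet:
  f1: (p2, p4, p3) → 95.8600
  f2: (p0, p2, p3) → 66.1265
  f3: (p0, p2, p4) → 38.9681
  f4: (p1, p4, p3) → 14.6556
  f5: (p1, p0, p3) → 13.9429
  f6: (p1, p0, p4) → 39.7293
Σ area = 269.282

Euler: V−E+F = 5−9+6 = 2.


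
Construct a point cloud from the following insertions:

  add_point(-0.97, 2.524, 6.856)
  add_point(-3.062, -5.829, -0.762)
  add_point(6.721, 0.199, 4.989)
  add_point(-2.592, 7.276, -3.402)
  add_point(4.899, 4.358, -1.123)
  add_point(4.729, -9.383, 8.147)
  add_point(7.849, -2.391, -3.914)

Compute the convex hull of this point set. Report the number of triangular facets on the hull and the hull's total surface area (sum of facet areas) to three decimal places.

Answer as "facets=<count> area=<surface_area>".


Points on the hull: [0, 1, 2, 3, 4, 5, 6] (7 of 7).

Triangle areas on the boundary:
  f1: (p3, p6, p1) → 73.7761
  f2: (p5, p6, p1) → 69.8252
  f3: (p2, p5, p6) → 47.9474
  f4: (p0, p3, p1) → 62.2310
  f5: (p0, p5, p1) → 65.6054
  f6: (p0, p2, p5) → 42.4111
  f7: (p4, p3, p6) → 27.7334
  f8: (p4, p2, p6) → 28.8456
  f9: (p4, p0, p3) → 40.8286
  f10: (p4, p0, p2) → 30.7981
Σ area = 490.002

Euler: V−E+F = 7−15+10 = 2.

facets=10 area=490.002


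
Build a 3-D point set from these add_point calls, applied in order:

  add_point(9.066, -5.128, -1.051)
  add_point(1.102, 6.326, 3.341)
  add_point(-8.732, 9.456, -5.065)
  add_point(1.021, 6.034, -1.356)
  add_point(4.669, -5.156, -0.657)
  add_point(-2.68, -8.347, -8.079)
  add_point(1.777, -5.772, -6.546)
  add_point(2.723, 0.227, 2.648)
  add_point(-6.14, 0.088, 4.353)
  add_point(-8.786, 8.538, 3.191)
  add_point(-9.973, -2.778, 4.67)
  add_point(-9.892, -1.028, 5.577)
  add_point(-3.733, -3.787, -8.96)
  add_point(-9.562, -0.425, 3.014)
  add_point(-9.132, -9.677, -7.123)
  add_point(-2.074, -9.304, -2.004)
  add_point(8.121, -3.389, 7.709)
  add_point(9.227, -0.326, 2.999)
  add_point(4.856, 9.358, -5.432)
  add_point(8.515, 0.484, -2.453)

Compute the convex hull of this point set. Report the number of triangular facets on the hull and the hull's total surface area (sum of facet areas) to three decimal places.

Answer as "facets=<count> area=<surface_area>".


Extreme-point indices: [0, 1, 2, 5, 6, 9, 10, 11, 12, 14, 15, 16, 17, 18, 19] — 15 of 20 on the boundary.

Area of each hull facet:
  f1: (p14, p2, p10) → 106.1869
  f2: (p9, p18, p2) → 56.4303
  f3: (p15, p14, p10) → 52.4900
  f4: (p12, p14, p2) → 56.0450
  f5: (p12, p18, p2) → 93.3204
  f6: (p11, p2, p10) → 14.1111
  f7: (p11, p9, p2) → 38.6570
  f8: (p1, p18, p17) → 52.1731
  f9: (p1, p9, p18) → 48.6003
  f10: (p5, p15, p14) → 20.5069
  f11: (p5, p12, p14) → 15.8501
  f12: (p16, p1, p17) → 29.6805
  f13: (p16, p11, p10) → 18.0387
  f14: (p16, p11, p9) → 90.6527
  f15: (p16, p1, p9) → 45.6316
  f16: (p16, p15, p10) → 92.6757
  f17: (p19, p18, p17) → 24.7090
  f18: (p0, p5, p15) → 36.6294
  f19: (p0, p16, p15) → 53.5331
  f20: (p0, p16, p17) → 17.8691
  f21: (p0, p19, p17) → 14.8709
  f22: (p6, p0, p5) → 12.2818
  f23: (p6, p0, p19) → 26.2757
  f24: (p6, p19, p18) → 49.7065
  f25: (p6, p12, p18) → 48.7556
  f26: (p6, p5, p12) → 12.4670
Σ area = 1128.148

Euler characteristic 15−39+26 = 2 ✓

facets=26 area=1128.148


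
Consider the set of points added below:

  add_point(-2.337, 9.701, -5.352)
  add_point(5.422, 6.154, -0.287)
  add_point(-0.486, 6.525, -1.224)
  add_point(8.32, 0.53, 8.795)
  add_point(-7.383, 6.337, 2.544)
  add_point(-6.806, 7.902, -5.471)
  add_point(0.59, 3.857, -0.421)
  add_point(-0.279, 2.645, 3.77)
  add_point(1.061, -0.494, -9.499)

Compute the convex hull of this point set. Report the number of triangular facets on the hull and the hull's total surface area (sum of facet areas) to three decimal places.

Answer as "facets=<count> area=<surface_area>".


Extreme-point indices: [0, 1, 3, 4, 5, 7, 8] — 7 of 9 on the boundary.

Per-facet area ½‖(b−a)×(c−a)‖:
  f1: (p5, p0, p4) → 19.6005
  f2: (p5, p8, p4) → 48.4744
  f3: (p5, p8, p0) → 27.6943
  f4: (p1, p3, p4) → 72.3176
  f5: (p1, p0, p4) → 48.9758
  f6: (p1, p8, p3) → 60.5599
  f7: (p1, p8, p0) → 53.2372
  f8: (p7, p3, p4) → 17.0816
  f9: (p7, p8, p4) → 55.4320
  f10: (p7, p8, p3) → 65.3951
Σ area = 468.768

Euler characteristic 7−15+10 = 2 ✓

facets=10 area=468.768


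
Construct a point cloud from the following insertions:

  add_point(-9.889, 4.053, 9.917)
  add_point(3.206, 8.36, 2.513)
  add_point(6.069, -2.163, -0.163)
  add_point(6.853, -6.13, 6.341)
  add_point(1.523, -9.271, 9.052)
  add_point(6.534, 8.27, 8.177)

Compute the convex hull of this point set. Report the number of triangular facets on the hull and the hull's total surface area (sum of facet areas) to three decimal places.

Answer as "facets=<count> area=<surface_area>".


Points on the hull: [0, 1, 2, 3, 4, 5] (6 of 6).

Facet areas (half cross-product norm):
  f1: (p2, p1, p0) → 87.6494
  f2: (p5, p1, p0) → 51.3985
  f3: (p5, p2, p3) → 50.7492
  f4: (p5, p2, p1) → 36.8129
  f5: (p4, p2, p0) → 108.3344
  f6: (p4, p2, p3) → 22.3858
  f7: (p4, p5, p0) → 134.1745
  f8: (p4, p5, p3) → 45.0910
Σ area = 536.596

Check V−E+F: 6 − 12 + 8 = 2.

facets=8 area=536.596


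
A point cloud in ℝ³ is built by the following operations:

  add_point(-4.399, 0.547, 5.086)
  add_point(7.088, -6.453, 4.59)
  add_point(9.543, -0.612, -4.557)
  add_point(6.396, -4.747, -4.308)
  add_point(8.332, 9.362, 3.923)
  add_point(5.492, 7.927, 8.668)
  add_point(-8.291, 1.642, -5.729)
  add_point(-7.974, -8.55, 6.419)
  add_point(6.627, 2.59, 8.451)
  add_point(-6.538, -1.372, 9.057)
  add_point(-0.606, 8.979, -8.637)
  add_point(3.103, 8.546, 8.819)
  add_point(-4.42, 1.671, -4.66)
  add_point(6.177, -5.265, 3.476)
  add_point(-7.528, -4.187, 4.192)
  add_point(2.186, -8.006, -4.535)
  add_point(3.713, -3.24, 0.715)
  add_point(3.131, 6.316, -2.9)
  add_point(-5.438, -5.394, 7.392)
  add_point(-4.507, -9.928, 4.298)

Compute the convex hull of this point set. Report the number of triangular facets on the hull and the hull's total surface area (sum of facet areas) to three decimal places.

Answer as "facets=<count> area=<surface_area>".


facets=24 area=1099.965

Extreme-point indices: [1, 2, 3, 4, 5, 6, 7, 8, 9, 10, 11, 15, 18, 19] — 14 of 20 on the boundary.

Triangle areas on the boundary:
  f1: (p15, p19, p6) → 77.7172
  f2: (p10, p4, p2) → 88.3208
  f3: (p10, p15, p6) → 78.6596
  f4: (p10, p15, p2) → 75.8485
  f5: (p1, p4, p2) → 72.2934
  f6: (p1, p15, p19) → 54.4784
  f7: (p7, p19, p6) → 33.6160
  f8: (p7, p9, p6) → 58.2606
  f9: (p7, p1, p19) → 19.2979
  f10: (p3, p15, p2) → 3.7857
  f11: (p3, p1, p2) → 23.3677
  f12: (p3, p1, p15) → 24.2082
  f13: (p8, p1, p4) → 34.8765
  f14: (p11, p8, p9) → 46.2757
  f15: (p11, p10, p4) → 55.1166
  f16: (p11, p9, p6) → 104.7531
  f17: (p11, p10, p6) → 97.4950
  f18: (p18, p7, p1) → 23.5352
  f19: (p18, p8, p1) → 62.0233
  f20: (p18, p7, p9) → 7.3607
  f21: (p18, p8, p9) → 30.8929
  f22: (p5, p8, p4) → 15.5055
  f23: (p5, p11, p4) → 6.2411
  f24: (p5, p11, p8) → 6.0356
Σ area = 1099.965

Euler characteristic 14−36+24 = 2 ✓


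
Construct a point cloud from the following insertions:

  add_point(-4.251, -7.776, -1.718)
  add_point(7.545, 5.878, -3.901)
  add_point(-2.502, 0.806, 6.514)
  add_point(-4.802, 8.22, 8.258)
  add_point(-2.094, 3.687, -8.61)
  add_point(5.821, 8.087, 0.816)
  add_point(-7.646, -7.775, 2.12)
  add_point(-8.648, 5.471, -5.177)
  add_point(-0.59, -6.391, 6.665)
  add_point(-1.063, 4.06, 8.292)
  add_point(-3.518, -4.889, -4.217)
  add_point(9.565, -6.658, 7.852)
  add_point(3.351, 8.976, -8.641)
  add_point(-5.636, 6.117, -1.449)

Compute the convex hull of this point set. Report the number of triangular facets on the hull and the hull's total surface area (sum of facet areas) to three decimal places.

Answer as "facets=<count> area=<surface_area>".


facets=20 area=982.987

Points on the hull: [0, 1, 3, 4, 5, 6, 7, 8, 9, 10, 11, 12] (12 of 14).

Area of each hull facet:
  f1: (p3, p12, p7) → 92.2575
  f2: (p3, p9, p11) → 2.5478
  f3: (p4, p12, p7) → 25.7049
  f4: (p10, p0, p11) → 32.3165
  f5: (p10, p4, p12) → 25.6490
  f6: (p10, p0, p7) → 17.4591
  f7: (p10, p4, p7) → 36.7842
  f8: (p6, p0, p11) → 42.8539
  f9: (p6, p0, p7) → 36.8325
  f10: (p6, p3, p7) → 102.8451
  f11: (p5, p3, p11) → 108.5756
  f12: (p5, p3, p12) → 59.7261
  f13: (p8, p9, p11) → 54.0682
  f14: (p8, p6, p11) → 20.5514
  f15: (p8, p3, p9) → 19.1376
  f16: (p8, p6, p3) → 65.0186
  f17: (p1, p5, p11) → 45.8876
  f18: (p1, p5, p12) → 18.8817
  f19: (p1, p10, p11) → 121.9751
  f20: (p1, p10, p12) → 53.9148
Σ area = 982.987

Check V−E+F: 12 − 30 + 20 = 2.
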